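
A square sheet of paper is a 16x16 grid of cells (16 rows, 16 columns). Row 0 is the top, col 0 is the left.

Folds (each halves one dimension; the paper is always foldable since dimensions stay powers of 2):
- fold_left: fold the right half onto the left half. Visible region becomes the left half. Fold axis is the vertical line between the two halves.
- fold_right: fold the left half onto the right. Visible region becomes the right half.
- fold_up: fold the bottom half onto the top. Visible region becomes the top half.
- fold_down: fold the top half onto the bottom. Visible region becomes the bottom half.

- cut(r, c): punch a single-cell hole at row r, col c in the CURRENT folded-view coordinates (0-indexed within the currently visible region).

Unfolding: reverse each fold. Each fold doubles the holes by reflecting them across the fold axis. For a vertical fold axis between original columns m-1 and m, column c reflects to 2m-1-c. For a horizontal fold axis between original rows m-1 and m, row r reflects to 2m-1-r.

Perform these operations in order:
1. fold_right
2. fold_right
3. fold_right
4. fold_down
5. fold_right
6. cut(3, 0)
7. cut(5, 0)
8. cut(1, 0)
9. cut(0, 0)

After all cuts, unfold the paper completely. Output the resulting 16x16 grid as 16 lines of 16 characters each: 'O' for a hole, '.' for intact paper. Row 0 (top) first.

Op 1 fold_right: fold axis v@8; visible region now rows[0,16) x cols[8,16) = 16x8
Op 2 fold_right: fold axis v@12; visible region now rows[0,16) x cols[12,16) = 16x4
Op 3 fold_right: fold axis v@14; visible region now rows[0,16) x cols[14,16) = 16x2
Op 4 fold_down: fold axis h@8; visible region now rows[8,16) x cols[14,16) = 8x2
Op 5 fold_right: fold axis v@15; visible region now rows[8,16) x cols[15,16) = 8x1
Op 6 cut(3, 0): punch at orig (11,15); cuts so far [(11, 15)]; region rows[8,16) x cols[15,16) = 8x1
Op 7 cut(5, 0): punch at orig (13,15); cuts so far [(11, 15), (13, 15)]; region rows[8,16) x cols[15,16) = 8x1
Op 8 cut(1, 0): punch at orig (9,15); cuts so far [(9, 15), (11, 15), (13, 15)]; region rows[8,16) x cols[15,16) = 8x1
Op 9 cut(0, 0): punch at orig (8,15); cuts so far [(8, 15), (9, 15), (11, 15), (13, 15)]; region rows[8,16) x cols[15,16) = 8x1
Unfold 1 (reflect across v@15): 8 holes -> [(8, 14), (8, 15), (9, 14), (9, 15), (11, 14), (11, 15), (13, 14), (13, 15)]
Unfold 2 (reflect across h@8): 16 holes -> [(2, 14), (2, 15), (4, 14), (4, 15), (6, 14), (6, 15), (7, 14), (7, 15), (8, 14), (8, 15), (9, 14), (9, 15), (11, 14), (11, 15), (13, 14), (13, 15)]
Unfold 3 (reflect across v@14): 32 holes -> [(2, 12), (2, 13), (2, 14), (2, 15), (4, 12), (4, 13), (4, 14), (4, 15), (6, 12), (6, 13), (6, 14), (6, 15), (7, 12), (7, 13), (7, 14), (7, 15), (8, 12), (8, 13), (8, 14), (8, 15), (9, 12), (9, 13), (9, 14), (9, 15), (11, 12), (11, 13), (11, 14), (11, 15), (13, 12), (13, 13), (13, 14), (13, 15)]
Unfold 4 (reflect across v@12): 64 holes -> [(2, 8), (2, 9), (2, 10), (2, 11), (2, 12), (2, 13), (2, 14), (2, 15), (4, 8), (4, 9), (4, 10), (4, 11), (4, 12), (4, 13), (4, 14), (4, 15), (6, 8), (6, 9), (6, 10), (6, 11), (6, 12), (6, 13), (6, 14), (6, 15), (7, 8), (7, 9), (7, 10), (7, 11), (7, 12), (7, 13), (7, 14), (7, 15), (8, 8), (8, 9), (8, 10), (8, 11), (8, 12), (8, 13), (8, 14), (8, 15), (9, 8), (9, 9), (9, 10), (9, 11), (9, 12), (9, 13), (9, 14), (9, 15), (11, 8), (11, 9), (11, 10), (11, 11), (11, 12), (11, 13), (11, 14), (11, 15), (13, 8), (13, 9), (13, 10), (13, 11), (13, 12), (13, 13), (13, 14), (13, 15)]
Unfold 5 (reflect across v@8): 128 holes -> [(2, 0), (2, 1), (2, 2), (2, 3), (2, 4), (2, 5), (2, 6), (2, 7), (2, 8), (2, 9), (2, 10), (2, 11), (2, 12), (2, 13), (2, 14), (2, 15), (4, 0), (4, 1), (4, 2), (4, 3), (4, 4), (4, 5), (4, 6), (4, 7), (4, 8), (4, 9), (4, 10), (4, 11), (4, 12), (4, 13), (4, 14), (4, 15), (6, 0), (6, 1), (6, 2), (6, 3), (6, 4), (6, 5), (6, 6), (6, 7), (6, 8), (6, 9), (6, 10), (6, 11), (6, 12), (6, 13), (6, 14), (6, 15), (7, 0), (7, 1), (7, 2), (7, 3), (7, 4), (7, 5), (7, 6), (7, 7), (7, 8), (7, 9), (7, 10), (7, 11), (7, 12), (7, 13), (7, 14), (7, 15), (8, 0), (8, 1), (8, 2), (8, 3), (8, 4), (8, 5), (8, 6), (8, 7), (8, 8), (8, 9), (8, 10), (8, 11), (8, 12), (8, 13), (8, 14), (8, 15), (9, 0), (9, 1), (9, 2), (9, 3), (9, 4), (9, 5), (9, 6), (9, 7), (9, 8), (9, 9), (9, 10), (9, 11), (9, 12), (9, 13), (9, 14), (9, 15), (11, 0), (11, 1), (11, 2), (11, 3), (11, 4), (11, 5), (11, 6), (11, 7), (11, 8), (11, 9), (11, 10), (11, 11), (11, 12), (11, 13), (11, 14), (11, 15), (13, 0), (13, 1), (13, 2), (13, 3), (13, 4), (13, 5), (13, 6), (13, 7), (13, 8), (13, 9), (13, 10), (13, 11), (13, 12), (13, 13), (13, 14), (13, 15)]

Answer: ................
................
OOOOOOOOOOOOOOOO
................
OOOOOOOOOOOOOOOO
................
OOOOOOOOOOOOOOOO
OOOOOOOOOOOOOOOO
OOOOOOOOOOOOOOOO
OOOOOOOOOOOOOOOO
................
OOOOOOOOOOOOOOOO
................
OOOOOOOOOOOOOOOO
................
................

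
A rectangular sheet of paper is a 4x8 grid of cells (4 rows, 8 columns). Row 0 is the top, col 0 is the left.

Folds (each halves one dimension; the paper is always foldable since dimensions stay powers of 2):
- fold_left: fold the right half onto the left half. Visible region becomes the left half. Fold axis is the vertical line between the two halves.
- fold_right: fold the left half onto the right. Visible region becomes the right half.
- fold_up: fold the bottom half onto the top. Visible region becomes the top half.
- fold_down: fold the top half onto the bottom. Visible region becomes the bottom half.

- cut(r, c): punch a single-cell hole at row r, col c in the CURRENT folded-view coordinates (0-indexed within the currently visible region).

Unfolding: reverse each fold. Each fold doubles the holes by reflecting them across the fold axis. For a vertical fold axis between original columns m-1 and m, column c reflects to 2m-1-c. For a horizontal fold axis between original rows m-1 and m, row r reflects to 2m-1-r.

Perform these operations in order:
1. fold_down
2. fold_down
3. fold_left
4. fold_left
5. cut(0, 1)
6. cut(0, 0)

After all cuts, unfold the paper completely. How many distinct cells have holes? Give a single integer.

Op 1 fold_down: fold axis h@2; visible region now rows[2,4) x cols[0,8) = 2x8
Op 2 fold_down: fold axis h@3; visible region now rows[3,4) x cols[0,8) = 1x8
Op 3 fold_left: fold axis v@4; visible region now rows[3,4) x cols[0,4) = 1x4
Op 4 fold_left: fold axis v@2; visible region now rows[3,4) x cols[0,2) = 1x2
Op 5 cut(0, 1): punch at orig (3,1); cuts so far [(3, 1)]; region rows[3,4) x cols[0,2) = 1x2
Op 6 cut(0, 0): punch at orig (3,0); cuts so far [(3, 0), (3, 1)]; region rows[3,4) x cols[0,2) = 1x2
Unfold 1 (reflect across v@2): 4 holes -> [(3, 0), (3, 1), (3, 2), (3, 3)]
Unfold 2 (reflect across v@4): 8 holes -> [(3, 0), (3, 1), (3, 2), (3, 3), (3, 4), (3, 5), (3, 6), (3, 7)]
Unfold 3 (reflect across h@3): 16 holes -> [(2, 0), (2, 1), (2, 2), (2, 3), (2, 4), (2, 5), (2, 6), (2, 7), (3, 0), (3, 1), (3, 2), (3, 3), (3, 4), (3, 5), (3, 6), (3, 7)]
Unfold 4 (reflect across h@2): 32 holes -> [(0, 0), (0, 1), (0, 2), (0, 3), (0, 4), (0, 5), (0, 6), (0, 7), (1, 0), (1, 1), (1, 2), (1, 3), (1, 4), (1, 5), (1, 6), (1, 7), (2, 0), (2, 1), (2, 2), (2, 3), (2, 4), (2, 5), (2, 6), (2, 7), (3, 0), (3, 1), (3, 2), (3, 3), (3, 4), (3, 5), (3, 6), (3, 7)]

Answer: 32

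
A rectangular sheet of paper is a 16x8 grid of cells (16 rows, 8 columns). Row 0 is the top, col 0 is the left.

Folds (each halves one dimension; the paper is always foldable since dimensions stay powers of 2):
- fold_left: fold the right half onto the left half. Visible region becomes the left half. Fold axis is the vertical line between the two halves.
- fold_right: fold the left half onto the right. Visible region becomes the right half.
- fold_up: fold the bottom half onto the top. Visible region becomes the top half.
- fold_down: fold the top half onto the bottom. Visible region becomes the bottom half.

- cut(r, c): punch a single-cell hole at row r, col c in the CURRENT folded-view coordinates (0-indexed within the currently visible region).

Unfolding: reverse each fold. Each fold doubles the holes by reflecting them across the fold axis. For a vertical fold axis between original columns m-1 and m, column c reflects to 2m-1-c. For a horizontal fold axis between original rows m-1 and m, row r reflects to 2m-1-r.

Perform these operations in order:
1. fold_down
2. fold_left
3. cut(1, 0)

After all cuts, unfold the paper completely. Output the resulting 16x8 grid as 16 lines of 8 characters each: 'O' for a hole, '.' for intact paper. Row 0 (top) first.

Answer: ........
........
........
........
........
........
O......O
........
........
O......O
........
........
........
........
........
........

Derivation:
Op 1 fold_down: fold axis h@8; visible region now rows[8,16) x cols[0,8) = 8x8
Op 2 fold_left: fold axis v@4; visible region now rows[8,16) x cols[0,4) = 8x4
Op 3 cut(1, 0): punch at orig (9,0); cuts so far [(9, 0)]; region rows[8,16) x cols[0,4) = 8x4
Unfold 1 (reflect across v@4): 2 holes -> [(9, 0), (9, 7)]
Unfold 2 (reflect across h@8): 4 holes -> [(6, 0), (6, 7), (9, 0), (9, 7)]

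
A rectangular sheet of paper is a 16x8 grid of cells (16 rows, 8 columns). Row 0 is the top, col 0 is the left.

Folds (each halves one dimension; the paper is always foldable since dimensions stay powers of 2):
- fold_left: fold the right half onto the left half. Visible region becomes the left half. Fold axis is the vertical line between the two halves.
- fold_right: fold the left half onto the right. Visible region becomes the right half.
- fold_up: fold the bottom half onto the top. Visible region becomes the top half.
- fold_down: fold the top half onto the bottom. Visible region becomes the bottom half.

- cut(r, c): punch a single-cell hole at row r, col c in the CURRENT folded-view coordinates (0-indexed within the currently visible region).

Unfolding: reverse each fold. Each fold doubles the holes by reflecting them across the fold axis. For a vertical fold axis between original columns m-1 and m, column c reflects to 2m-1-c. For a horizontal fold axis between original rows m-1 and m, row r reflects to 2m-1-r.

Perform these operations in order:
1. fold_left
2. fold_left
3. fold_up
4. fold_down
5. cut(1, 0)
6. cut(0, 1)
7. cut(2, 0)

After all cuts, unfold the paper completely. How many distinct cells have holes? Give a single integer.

Answer: 48

Derivation:
Op 1 fold_left: fold axis v@4; visible region now rows[0,16) x cols[0,4) = 16x4
Op 2 fold_left: fold axis v@2; visible region now rows[0,16) x cols[0,2) = 16x2
Op 3 fold_up: fold axis h@8; visible region now rows[0,8) x cols[0,2) = 8x2
Op 4 fold_down: fold axis h@4; visible region now rows[4,8) x cols[0,2) = 4x2
Op 5 cut(1, 0): punch at orig (5,0); cuts so far [(5, 0)]; region rows[4,8) x cols[0,2) = 4x2
Op 6 cut(0, 1): punch at orig (4,1); cuts so far [(4, 1), (5, 0)]; region rows[4,8) x cols[0,2) = 4x2
Op 7 cut(2, 0): punch at orig (6,0); cuts so far [(4, 1), (5, 0), (6, 0)]; region rows[4,8) x cols[0,2) = 4x2
Unfold 1 (reflect across h@4): 6 holes -> [(1, 0), (2, 0), (3, 1), (4, 1), (5, 0), (6, 0)]
Unfold 2 (reflect across h@8): 12 holes -> [(1, 0), (2, 0), (3, 1), (4, 1), (5, 0), (6, 0), (9, 0), (10, 0), (11, 1), (12, 1), (13, 0), (14, 0)]
Unfold 3 (reflect across v@2): 24 holes -> [(1, 0), (1, 3), (2, 0), (2, 3), (3, 1), (3, 2), (4, 1), (4, 2), (5, 0), (5, 3), (6, 0), (6, 3), (9, 0), (9, 3), (10, 0), (10, 3), (11, 1), (11, 2), (12, 1), (12, 2), (13, 0), (13, 3), (14, 0), (14, 3)]
Unfold 4 (reflect across v@4): 48 holes -> [(1, 0), (1, 3), (1, 4), (1, 7), (2, 0), (2, 3), (2, 4), (2, 7), (3, 1), (3, 2), (3, 5), (3, 6), (4, 1), (4, 2), (4, 5), (4, 6), (5, 0), (5, 3), (5, 4), (5, 7), (6, 0), (6, 3), (6, 4), (6, 7), (9, 0), (9, 3), (9, 4), (9, 7), (10, 0), (10, 3), (10, 4), (10, 7), (11, 1), (11, 2), (11, 5), (11, 6), (12, 1), (12, 2), (12, 5), (12, 6), (13, 0), (13, 3), (13, 4), (13, 7), (14, 0), (14, 3), (14, 4), (14, 7)]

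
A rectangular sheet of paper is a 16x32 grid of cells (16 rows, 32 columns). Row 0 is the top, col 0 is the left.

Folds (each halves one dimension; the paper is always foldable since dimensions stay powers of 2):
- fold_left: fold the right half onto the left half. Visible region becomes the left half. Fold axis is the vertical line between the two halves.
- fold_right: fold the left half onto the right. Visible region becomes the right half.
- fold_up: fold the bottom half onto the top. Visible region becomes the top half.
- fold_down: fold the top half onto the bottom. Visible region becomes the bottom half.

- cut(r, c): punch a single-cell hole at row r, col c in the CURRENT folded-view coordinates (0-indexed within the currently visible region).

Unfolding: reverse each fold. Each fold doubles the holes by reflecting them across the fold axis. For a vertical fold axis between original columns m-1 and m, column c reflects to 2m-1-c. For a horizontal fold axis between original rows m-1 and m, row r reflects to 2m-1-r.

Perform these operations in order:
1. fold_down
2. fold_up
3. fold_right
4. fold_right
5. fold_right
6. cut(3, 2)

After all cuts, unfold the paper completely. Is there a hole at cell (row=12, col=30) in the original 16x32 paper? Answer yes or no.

Op 1 fold_down: fold axis h@8; visible region now rows[8,16) x cols[0,32) = 8x32
Op 2 fold_up: fold axis h@12; visible region now rows[8,12) x cols[0,32) = 4x32
Op 3 fold_right: fold axis v@16; visible region now rows[8,12) x cols[16,32) = 4x16
Op 4 fold_right: fold axis v@24; visible region now rows[8,12) x cols[24,32) = 4x8
Op 5 fold_right: fold axis v@28; visible region now rows[8,12) x cols[28,32) = 4x4
Op 6 cut(3, 2): punch at orig (11,30); cuts so far [(11, 30)]; region rows[8,12) x cols[28,32) = 4x4
Unfold 1 (reflect across v@28): 2 holes -> [(11, 25), (11, 30)]
Unfold 2 (reflect across v@24): 4 holes -> [(11, 17), (11, 22), (11, 25), (11, 30)]
Unfold 3 (reflect across v@16): 8 holes -> [(11, 1), (11, 6), (11, 9), (11, 14), (11, 17), (11, 22), (11, 25), (11, 30)]
Unfold 4 (reflect across h@12): 16 holes -> [(11, 1), (11, 6), (11, 9), (11, 14), (11, 17), (11, 22), (11, 25), (11, 30), (12, 1), (12, 6), (12, 9), (12, 14), (12, 17), (12, 22), (12, 25), (12, 30)]
Unfold 5 (reflect across h@8): 32 holes -> [(3, 1), (3, 6), (3, 9), (3, 14), (3, 17), (3, 22), (3, 25), (3, 30), (4, 1), (4, 6), (4, 9), (4, 14), (4, 17), (4, 22), (4, 25), (4, 30), (11, 1), (11, 6), (11, 9), (11, 14), (11, 17), (11, 22), (11, 25), (11, 30), (12, 1), (12, 6), (12, 9), (12, 14), (12, 17), (12, 22), (12, 25), (12, 30)]
Holes: [(3, 1), (3, 6), (3, 9), (3, 14), (3, 17), (3, 22), (3, 25), (3, 30), (4, 1), (4, 6), (4, 9), (4, 14), (4, 17), (4, 22), (4, 25), (4, 30), (11, 1), (11, 6), (11, 9), (11, 14), (11, 17), (11, 22), (11, 25), (11, 30), (12, 1), (12, 6), (12, 9), (12, 14), (12, 17), (12, 22), (12, 25), (12, 30)]

Answer: yes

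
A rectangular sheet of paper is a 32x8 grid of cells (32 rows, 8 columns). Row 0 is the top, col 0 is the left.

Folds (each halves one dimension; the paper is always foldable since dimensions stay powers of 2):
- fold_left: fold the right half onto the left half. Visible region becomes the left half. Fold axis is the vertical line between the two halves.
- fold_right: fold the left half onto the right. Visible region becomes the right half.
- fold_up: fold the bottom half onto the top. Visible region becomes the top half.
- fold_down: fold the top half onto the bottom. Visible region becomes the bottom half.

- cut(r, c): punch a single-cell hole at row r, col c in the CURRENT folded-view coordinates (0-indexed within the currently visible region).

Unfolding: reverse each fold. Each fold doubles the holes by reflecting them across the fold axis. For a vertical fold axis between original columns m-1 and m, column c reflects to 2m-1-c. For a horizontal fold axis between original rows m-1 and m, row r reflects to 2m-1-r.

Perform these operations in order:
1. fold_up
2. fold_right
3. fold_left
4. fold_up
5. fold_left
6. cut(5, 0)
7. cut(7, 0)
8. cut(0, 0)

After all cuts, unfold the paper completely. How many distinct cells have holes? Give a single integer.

Answer: 96

Derivation:
Op 1 fold_up: fold axis h@16; visible region now rows[0,16) x cols[0,8) = 16x8
Op 2 fold_right: fold axis v@4; visible region now rows[0,16) x cols[4,8) = 16x4
Op 3 fold_left: fold axis v@6; visible region now rows[0,16) x cols[4,6) = 16x2
Op 4 fold_up: fold axis h@8; visible region now rows[0,8) x cols[4,6) = 8x2
Op 5 fold_left: fold axis v@5; visible region now rows[0,8) x cols[4,5) = 8x1
Op 6 cut(5, 0): punch at orig (5,4); cuts so far [(5, 4)]; region rows[0,8) x cols[4,5) = 8x1
Op 7 cut(7, 0): punch at orig (7,4); cuts so far [(5, 4), (7, 4)]; region rows[0,8) x cols[4,5) = 8x1
Op 8 cut(0, 0): punch at orig (0,4); cuts so far [(0, 4), (5, 4), (7, 4)]; region rows[0,8) x cols[4,5) = 8x1
Unfold 1 (reflect across v@5): 6 holes -> [(0, 4), (0, 5), (5, 4), (5, 5), (7, 4), (7, 5)]
Unfold 2 (reflect across h@8): 12 holes -> [(0, 4), (0, 5), (5, 4), (5, 5), (7, 4), (7, 5), (8, 4), (8, 5), (10, 4), (10, 5), (15, 4), (15, 5)]
Unfold 3 (reflect across v@6): 24 holes -> [(0, 4), (0, 5), (0, 6), (0, 7), (5, 4), (5, 5), (5, 6), (5, 7), (7, 4), (7, 5), (7, 6), (7, 7), (8, 4), (8, 5), (8, 6), (8, 7), (10, 4), (10, 5), (10, 6), (10, 7), (15, 4), (15, 5), (15, 6), (15, 7)]
Unfold 4 (reflect across v@4): 48 holes -> [(0, 0), (0, 1), (0, 2), (0, 3), (0, 4), (0, 5), (0, 6), (0, 7), (5, 0), (5, 1), (5, 2), (5, 3), (5, 4), (5, 5), (5, 6), (5, 7), (7, 0), (7, 1), (7, 2), (7, 3), (7, 4), (7, 5), (7, 6), (7, 7), (8, 0), (8, 1), (8, 2), (8, 3), (8, 4), (8, 5), (8, 6), (8, 7), (10, 0), (10, 1), (10, 2), (10, 3), (10, 4), (10, 5), (10, 6), (10, 7), (15, 0), (15, 1), (15, 2), (15, 3), (15, 4), (15, 5), (15, 6), (15, 7)]
Unfold 5 (reflect across h@16): 96 holes -> [(0, 0), (0, 1), (0, 2), (0, 3), (0, 4), (0, 5), (0, 6), (0, 7), (5, 0), (5, 1), (5, 2), (5, 3), (5, 4), (5, 5), (5, 6), (5, 7), (7, 0), (7, 1), (7, 2), (7, 3), (7, 4), (7, 5), (7, 6), (7, 7), (8, 0), (8, 1), (8, 2), (8, 3), (8, 4), (8, 5), (8, 6), (8, 7), (10, 0), (10, 1), (10, 2), (10, 3), (10, 4), (10, 5), (10, 6), (10, 7), (15, 0), (15, 1), (15, 2), (15, 3), (15, 4), (15, 5), (15, 6), (15, 7), (16, 0), (16, 1), (16, 2), (16, 3), (16, 4), (16, 5), (16, 6), (16, 7), (21, 0), (21, 1), (21, 2), (21, 3), (21, 4), (21, 5), (21, 6), (21, 7), (23, 0), (23, 1), (23, 2), (23, 3), (23, 4), (23, 5), (23, 6), (23, 7), (24, 0), (24, 1), (24, 2), (24, 3), (24, 4), (24, 5), (24, 6), (24, 7), (26, 0), (26, 1), (26, 2), (26, 3), (26, 4), (26, 5), (26, 6), (26, 7), (31, 0), (31, 1), (31, 2), (31, 3), (31, 4), (31, 5), (31, 6), (31, 7)]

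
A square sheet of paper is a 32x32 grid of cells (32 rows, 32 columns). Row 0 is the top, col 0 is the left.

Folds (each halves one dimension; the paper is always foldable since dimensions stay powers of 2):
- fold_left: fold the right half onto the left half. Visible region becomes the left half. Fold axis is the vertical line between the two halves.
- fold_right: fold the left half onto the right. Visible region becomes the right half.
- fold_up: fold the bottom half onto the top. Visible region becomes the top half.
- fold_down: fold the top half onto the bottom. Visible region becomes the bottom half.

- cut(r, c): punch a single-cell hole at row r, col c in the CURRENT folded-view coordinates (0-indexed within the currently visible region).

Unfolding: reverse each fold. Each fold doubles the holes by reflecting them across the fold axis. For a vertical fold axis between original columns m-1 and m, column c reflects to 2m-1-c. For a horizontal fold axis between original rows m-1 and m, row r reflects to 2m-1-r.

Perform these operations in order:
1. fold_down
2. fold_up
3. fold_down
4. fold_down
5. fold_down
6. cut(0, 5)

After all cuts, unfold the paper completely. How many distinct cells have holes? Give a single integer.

Answer: 32

Derivation:
Op 1 fold_down: fold axis h@16; visible region now rows[16,32) x cols[0,32) = 16x32
Op 2 fold_up: fold axis h@24; visible region now rows[16,24) x cols[0,32) = 8x32
Op 3 fold_down: fold axis h@20; visible region now rows[20,24) x cols[0,32) = 4x32
Op 4 fold_down: fold axis h@22; visible region now rows[22,24) x cols[0,32) = 2x32
Op 5 fold_down: fold axis h@23; visible region now rows[23,24) x cols[0,32) = 1x32
Op 6 cut(0, 5): punch at orig (23,5); cuts so far [(23, 5)]; region rows[23,24) x cols[0,32) = 1x32
Unfold 1 (reflect across h@23): 2 holes -> [(22, 5), (23, 5)]
Unfold 2 (reflect across h@22): 4 holes -> [(20, 5), (21, 5), (22, 5), (23, 5)]
Unfold 3 (reflect across h@20): 8 holes -> [(16, 5), (17, 5), (18, 5), (19, 5), (20, 5), (21, 5), (22, 5), (23, 5)]
Unfold 4 (reflect across h@24): 16 holes -> [(16, 5), (17, 5), (18, 5), (19, 5), (20, 5), (21, 5), (22, 5), (23, 5), (24, 5), (25, 5), (26, 5), (27, 5), (28, 5), (29, 5), (30, 5), (31, 5)]
Unfold 5 (reflect across h@16): 32 holes -> [(0, 5), (1, 5), (2, 5), (3, 5), (4, 5), (5, 5), (6, 5), (7, 5), (8, 5), (9, 5), (10, 5), (11, 5), (12, 5), (13, 5), (14, 5), (15, 5), (16, 5), (17, 5), (18, 5), (19, 5), (20, 5), (21, 5), (22, 5), (23, 5), (24, 5), (25, 5), (26, 5), (27, 5), (28, 5), (29, 5), (30, 5), (31, 5)]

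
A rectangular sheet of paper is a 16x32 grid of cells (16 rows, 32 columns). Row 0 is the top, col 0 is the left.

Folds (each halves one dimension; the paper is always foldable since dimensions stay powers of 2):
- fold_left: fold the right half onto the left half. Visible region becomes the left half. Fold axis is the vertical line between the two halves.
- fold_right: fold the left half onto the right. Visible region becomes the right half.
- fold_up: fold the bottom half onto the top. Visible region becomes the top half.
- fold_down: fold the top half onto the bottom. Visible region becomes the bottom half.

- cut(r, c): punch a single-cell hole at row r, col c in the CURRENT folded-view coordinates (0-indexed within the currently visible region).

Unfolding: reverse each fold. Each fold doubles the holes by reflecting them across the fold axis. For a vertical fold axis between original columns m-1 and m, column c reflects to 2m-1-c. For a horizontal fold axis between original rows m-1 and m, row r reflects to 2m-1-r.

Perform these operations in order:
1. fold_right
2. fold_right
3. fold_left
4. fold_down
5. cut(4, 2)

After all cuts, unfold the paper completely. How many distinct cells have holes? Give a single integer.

Answer: 16

Derivation:
Op 1 fold_right: fold axis v@16; visible region now rows[0,16) x cols[16,32) = 16x16
Op 2 fold_right: fold axis v@24; visible region now rows[0,16) x cols[24,32) = 16x8
Op 3 fold_left: fold axis v@28; visible region now rows[0,16) x cols[24,28) = 16x4
Op 4 fold_down: fold axis h@8; visible region now rows[8,16) x cols[24,28) = 8x4
Op 5 cut(4, 2): punch at orig (12,26); cuts so far [(12, 26)]; region rows[8,16) x cols[24,28) = 8x4
Unfold 1 (reflect across h@8): 2 holes -> [(3, 26), (12, 26)]
Unfold 2 (reflect across v@28): 4 holes -> [(3, 26), (3, 29), (12, 26), (12, 29)]
Unfold 3 (reflect across v@24): 8 holes -> [(3, 18), (3, 21), (3, 26), (3, 29), (12, 18), (12, 21), (12, 26), (12, 29)]
Unfold 4 (reflect across v@16): 16 holes -> [(3, 2), (3, 5), (3, 10), (3, 13), (3, 18), (3, 21), (3, 26), (3, 29), (12, 2), (12, 5), (12, 10), (12, 13), (12, 18), (12, 21), (12, 26), (12, 29)]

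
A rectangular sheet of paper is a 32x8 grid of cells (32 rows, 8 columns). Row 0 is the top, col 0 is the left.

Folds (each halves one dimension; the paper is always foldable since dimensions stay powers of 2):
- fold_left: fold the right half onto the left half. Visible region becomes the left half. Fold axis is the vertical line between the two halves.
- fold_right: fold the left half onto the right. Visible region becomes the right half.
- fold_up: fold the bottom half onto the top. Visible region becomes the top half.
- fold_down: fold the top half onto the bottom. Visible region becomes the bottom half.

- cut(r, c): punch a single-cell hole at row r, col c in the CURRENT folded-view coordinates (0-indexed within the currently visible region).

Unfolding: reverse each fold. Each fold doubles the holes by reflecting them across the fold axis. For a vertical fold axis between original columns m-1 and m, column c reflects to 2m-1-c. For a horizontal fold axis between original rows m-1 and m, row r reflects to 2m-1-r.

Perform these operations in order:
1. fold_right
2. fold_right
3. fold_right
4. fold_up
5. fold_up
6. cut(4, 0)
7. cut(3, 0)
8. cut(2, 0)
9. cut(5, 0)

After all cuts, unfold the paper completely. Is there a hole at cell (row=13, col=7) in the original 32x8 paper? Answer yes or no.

Op 1 fold_right: fold axis v@4; visible region now rows[0,32) x cols[4,8) = 32x4
Op 2 fold_right: fold axis v@6; visible region now rows[0,32) x cols[6,8) = 32x2
Op 3 fold_right: fold axis v@7; visible region now rows[0,32) x cols[7,8) = 32x1
Op 4 fold_up: fold axis h@16; visible region now rows[0,16) x cols[7,8) = 16x1
Op 5 fold_up: fold axis h@8; visible region now rows[0,8) x cols[7,8) = 8x1
Op 6 cut(4, 0): punch at orig (4,7); cuts so far [(4, 7)]; region rows[0,8) x cols[7,8) = 8x1
Op 7 cut(3, 0): punch at orig (3,7); cuts so far [(3, 7), (4, 7)]; region rows[0,8) x cols[7,8) = 8x1
Op 8 cut(2, 0): punch at orig (2,7); cuts so far [(2, 7), (3, 7), (4, 7)]; region rows[0,8) x cols[7,8) = 8x1
Op 9 cut(5, 0): punch at orig (5,7); cuts so far [(2, 7), (3, 7), (4, 7), (5, 7)]; region rows[0,8) x cols[7,8) = 8x1
Unfold 1 (reflect across h@8): 8 holes -> [(2, 7), (3, 7), (4, 7), (5, 7), (10, 7), (11, 7), (12, 7), (13, 7)]
Unfold 2 (reflect across h@16): 16 holes -> [(2, 7), (3, 7), (4, 7), (5, 7), (10, 7), (11, 7), (12, 7), (13, 7), (18, 7), (19, 7), (20, 7), (21, 7), (26, 7), (27, 7), (28, 7), (29, 7)]
Unfold 3 (reflect across v@7): 32 holes -> [(2, 6), (2, 7), (3, 6), (3, 7), (4, 6), (4, 7), (5, 6), (5, 7), (10, 6), (10, 7), (11, 6), (11, 7), (12, 6), (12, 7), (13, 6), (13, 7), (18, 6), (18, 7), (19, 6), (19, 7), (20, 6), (20, 7), (21, 6), (21, 7), (26, 6), (26, 7), (27, 6), (27, 7), (28, 6), (28, 7), (29, 6), (29, 7)]
Unfold 4 (reflect across v@6): 64 holes -> [(2, 4), (2, 5), (2, 6), (2, 7), (3, 4), (3, 5), (3, 6), (3, 7), (4, 4), (4, 5), (4, 6), (4, 7), (5, 4), (5, 5), (5, 6), (5, 7), (10, 4), (10, 5), (10, 6), (10, 7), (11, 4), (11, 5), (11, 6), (11, 7), (12, 4), (12, 5), (12, 6), (12, 7), (13, 4), (13, 5), (13, 6), (13, 7), (18, 4), (18, 5), (18, 6), (18, 7), (19, 4), (19, 5), (19, 6), (19, 7), (20, 4), (20, 5), (20, 6), (20, 7), (21, 4), (21, 5), (21, 6), (21, 7), (26, 4), (26, 5), (26, 6), (26, 7), (27, 4), (27, 5), (27, 6), (27, 7), (28, 4), (28, 5), (28, 6), (28, 7), (29, 4), (29, 5), (29, 6), (29, 7)]
Unfold 5 (reflect across v@4): 128 holes -> [(2, 0), (2, 1), (2, 2), (2, 3), (2, 4), (2, 5), (2, 6), (2, 7), (3, 0), (3, 1), (3, 2), (3, 3), (3, 4), (3, 5), (3, 6), (3, 7), (4, 0), (4, 1), (4, 2), (4, 3), (4, 4), (4, 5), (4, 6), (4, 7), (5, 0), (5, 1), (5, 2), (5, 3), (5, 4), (5, 5), (5, 6), (5, 7), (10, 0), (10, 1), (10, 2), (10, 3), (10, 4), (10, 5), (10, 6), (10, 7), (11, 0), (11, 1), (11, 2), (11, 3), (11, 4), (11, 5), (11, 6), (11, 7), (12, 0), (12, 1), (12, 2), (12, 3), (12, 4), (12, 5), (12, 6), (12, 7), (13, 0), (13, 1), (13, 2), (13, 3), (13, 4), (13, 5), (13, 6), (13, 7), (18, 0), (18, 1), (18, 2), (18, 3), (18, 4), (18, 5), (18, 6), (18, 7), (19, 0), (19, 1), (19, 2), (19, 3), (19, 4), (19, 5), (19, 6), (19, 7), (20, 0), (20, 1), (20, 2), (20, 3), (20, 4), (20, 5), (20, 6), (20, 7), (21, 0), (21, 1), (21, 2), (21, 3), (21, 4), (21, 5), (21, 6), (21, 7), (26, 0), (26, 1), (26, 2), (26, 3), (26, 4), (26, 5), (26, 6), (26, 7), (27, 0), (27, 1), (27, 2), (27, 3), (27, 4), (27, 5), (27, 6), (27, 7), (28, 0), (28, 1), (28, 2), (28, 3), (28, 4), (28, 5), (28, 6), (28, 7), (29, 0), (29, 1), (29, 2), (29, 3), (29, 4), (29, 5), (29, 6), (29, 7)]
Holes: [(2, 0), (2, 1), (2, 2), (2, 3), (2, 4), (2, 5), (2, 6), (2, 7), (3, 0), (3, 1), (3, 2), (3, 3), (3, 4), (3, 5), (3, 6), (3, 7), (4, 0), (4, 1), (4, 2), (4, 3), (4, 4), (4, 5), (4, 6), (4, 7), (5, 0), (5, 1), (5, 2), (5, 3), (5, 4), (5, 5), (5, 6), (5, 7), (10, 0), (10, 1), (10, 2), (10, 3), (10, 4), (10, 5), (10, 6), (10, 7), (11, 0), (11, 1), (11, 2), (11, 3), (11, 4), (11, 5), (11, 6), (11, 7), (12, 0), (12, 1), (12, 2), (12, 3), (12, 4), (12, 5), (12, 6), (12, 7), (13, 0), (13, 1), (13, 2), (13, 3), (13, 4), (13, 5), (13, 6), (13, 7), (18, 0), (18, 1), (18, 2), (18, 3), (18, 4), (18, 5), (18, 6), (18, 7), (19, 0), (19, 1), (19, 2), (19, 3), (19, 4), (19, 5), (19, 6), (19, 7), (20, 0), (20, 1), (20, 2), (20, 3), (20, 4), (20, 5), (20, 6), (20, 7), (21, 0), (21, 1), (21, 2), (21, 3), (21, 4), (21, 5), (21, 6), (21, 7), (26, 0), (26, 1), (26, 2), (26, 3), (26, 4), (26, 5), (26, 6), (26, 7), (27, 0), (27, 1), (27, 2), (27, 3), (27, 4), (27, 5), (27, 6), (27, 7), (28, 0), (28, 1), (28, 2), (28, 3), (28, 4), (28, 5), (28, 6), (28, 7), (29, 0), (29, 1), (29, 2), (29, 3), (29, 4), (29, 5), (29, 6), (29, 7)]

Answer: yes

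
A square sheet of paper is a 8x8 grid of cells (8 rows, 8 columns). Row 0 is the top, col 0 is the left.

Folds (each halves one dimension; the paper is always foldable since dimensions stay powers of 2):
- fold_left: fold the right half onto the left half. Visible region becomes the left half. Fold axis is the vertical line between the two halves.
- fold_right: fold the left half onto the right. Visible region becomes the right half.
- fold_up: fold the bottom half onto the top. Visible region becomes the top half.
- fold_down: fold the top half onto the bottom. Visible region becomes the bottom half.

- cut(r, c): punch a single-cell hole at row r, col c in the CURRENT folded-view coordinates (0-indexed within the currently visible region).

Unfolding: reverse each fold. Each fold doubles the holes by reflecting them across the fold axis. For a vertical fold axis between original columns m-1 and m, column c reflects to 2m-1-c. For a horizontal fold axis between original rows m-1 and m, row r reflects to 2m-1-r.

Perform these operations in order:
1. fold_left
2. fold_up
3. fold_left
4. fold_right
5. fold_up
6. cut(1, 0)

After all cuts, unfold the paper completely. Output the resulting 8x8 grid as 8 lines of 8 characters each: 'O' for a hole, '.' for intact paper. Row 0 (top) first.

Op 1 fold_left: fold axis v@4; visible region now rows[0,8) x cols[0,4) = 8x4
Op 2 fold_up: fold axis h@4; visible region now rows[0,4) x cols[0,4) = 4x4
Op 3 fold_left: fold axis v@2; visible region now rows[0,4) x cols[0,2) = 4x2
Op 4 fold_right: fold axis v@1; visible region now rows[0,4) x cols[1,2) = 4x1
Op 5 fold_up: fold axis h@2; visible region now rows[0,2) x cols[1,2) = 2x1
Op 6 cut(1, 0): punch at orig (1,1); cuts so far [(1, 1)]; region rows[0,2) x cols[1,2) = 2x1
Unfold 1 (reflect across h@2): 2 holes -> [(1, 1), (2, 1)]
Unfold 2 (reflect across v@1): 4 holes -> [(1, 0), (1, 1), (2, 0), (2, 1)]
Unfold 3 (reflect across v@2): 8 holes -> [(1, 0), (1, 1), (1, 2), (1, 3), (2, 0), (2, 1), (2, 2), (2, 3)]
Unfold 4 (reflect across h@4): 16 holes -> [(1, 0), (1, 1), (1, 2), (1, 3), (2, 0), (2, 1), (2, 2), (2, 3), (5, 0), (5, 1), (5, 2), (5, 3), (6, 0), (6, 1), (6, 2), (6, 3)]
Unfold 5 (reflect across v@4): 32 holes -> [(1, 0), (1, 1), (1, 2), (1, 3), (1, 4), (1, 5), (1, 6), (1, 7), (2, 0), (2, 1), (2, 2), (2, 3), (2, 4), (2, 5), (2, 6), (2, 7), (5, 0), (5, 1), (5, 2), (5, 3), (5, 4), (5, 5), (5, 6), (5, 7), (6, 0), (6, 1), (6, 2), (6, 3), (6, 4), (6, 5), (6, 6), (6, 7)]

Answer: ........
OOOOOOOO
OOOOOOOO
........
........
OOOOOOOO
OOOOOOOO
........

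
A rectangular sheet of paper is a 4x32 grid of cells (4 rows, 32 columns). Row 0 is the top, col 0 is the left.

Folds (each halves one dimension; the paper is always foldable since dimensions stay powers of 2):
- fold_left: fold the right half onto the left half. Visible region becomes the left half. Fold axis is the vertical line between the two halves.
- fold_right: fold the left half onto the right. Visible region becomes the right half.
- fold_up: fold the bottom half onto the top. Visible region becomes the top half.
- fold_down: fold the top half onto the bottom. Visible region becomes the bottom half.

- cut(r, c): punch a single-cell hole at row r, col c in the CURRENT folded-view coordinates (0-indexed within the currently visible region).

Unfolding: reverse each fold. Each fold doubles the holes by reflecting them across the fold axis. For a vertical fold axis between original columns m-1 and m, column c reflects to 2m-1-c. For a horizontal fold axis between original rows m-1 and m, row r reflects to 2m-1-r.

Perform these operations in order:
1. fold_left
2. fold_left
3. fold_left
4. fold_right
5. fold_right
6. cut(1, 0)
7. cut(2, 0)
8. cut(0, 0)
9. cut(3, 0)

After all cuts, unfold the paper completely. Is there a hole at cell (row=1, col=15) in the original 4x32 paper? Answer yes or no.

Answer: yes

Derivation:
Op 1 fold_left: fold axis v@16; visible region now rows[0,4) x cols[0,16) = 4x16
Op 2 fold_left: fold axis v@8; visible region now rows[0,4) x cols[0,8) = 4x8
Op 3 fold_left: fold axis v@4; visible region now rows[0,4) x cols[0,4) = 4x4
Op 4 fold_right: fold axis v@2; visible region now rows[0,4) x cols[2,4) = 4x2
Op 5 fold_right: fold axis v@3; visible region now rows[0,4) x cols[3,4) = 4x1
Op 6 cut(1, 0): punch at orig (1,3); cuts so far [(1, 3)]; region rows[0,4) x cols[3,4) = 4x1
Op 7 cut(2, 0): punch at orig (2,3); cuts so far [(1, 3), (2, 3)]; region rows[0,4) x cols[3,4) = 4x1
Op 8 cut(0, 0): punch at orig (0,3); cuts so far [(0, 3), (1, 3), (2, 3)]; region rows[0,4) x cols[3,4) = 4x1
Op 9 cut(3, 0): punch at orig (3,3); cuts so far [(0, 3), (1, 3), (2, 3), (3, 3)]; region rows[0,4) x cols[3,4) = 4x1
Unfold 1 (reflect across v@3): 8 holes -> [(0, 2), (0, 3), (1, 2), (1, 3), (2, 2), (2, 3), (3, 2), (3, 3)]
Unfold 2 (reflect across v@2): 16 holes -> [(0, 0), (0, 1), (0, 2), (0, 3), (1, 0), (1, 1), (1, 2), (1, 3), (2, 0), (2, 1), (2, 2), (2, 3), (3, 0), (3, 1), (3, 2), (3, 3)]
Unfold 3 (reflect across v@4): 32 holes -> [(0, 0), (0, 1), (0, 2), (0, 3), (0, 4), (0, 5), (0, 6), (0, 7), (1, 0), (1, 1), (1, 2), (1, 3), (1, 4), (1, 5), (1, 6), (1, 7), (2, 0), (2, 1), (2, 2), (2, 3), (2, 4), (2, 5), (2, 6), (2, 7), (3, 0), (3, 1), (3, 2), (3, 3), (3, 4), (3, 5), (3, 6), (3, 7)]
Unfold 4 (reflect across v@8): 64 holes -> [(0, 0), (0, 1), (0, 2), (0, 3), (0, 4), (0, 5), (0, 6), (0, 7), (0, 8), (0, 9), (0, 10), (0, 11), (0, 12), (0, 13), (0, 14), (0, 15), (1, 0), (1, 1), (1, 2), (1, 3), (1, 4), (1, 5), (1, 6), (1, 7), (1, 8), (1, 9), (1, 10), (1, 11), (1, 12), (1, 13), (1, 14), (1, 15), (2, 0), (2, 1), (2, 2), (2, 3), (2, 4), (2, 5), (2, 6), (2, 7), (2, 8), (2, 9), (2, 10), (2, 11), (2, 12), (2, 13), (2, 14), (2, 15), (3, 0), (3, 1), (3, 2), (3, 3), (3, 4), (3, 5), (3, 6), (3, 7), (3, 8), (3, 9), (3, 10), (3, 11), (3, 12), (3, 13), (3, 14), (3, 15)]
Unfold 5 (reflect across v@16): 128 holes -> [(0, 0), (0, 1), (0, 2), (0, 3), (0, 4), (0, 5), (0, 6), (0, 7), (0, 8), (0, 9), (0, 10), (0, 11), (0, 12), (0, 13), (0, 14), (0, 15), (0, 16), (0, 17), (0, 18), (0, 19), (0, 20), (0, 21), (0, 22), (0, 23), (0, 24), (0, 25), (0, 26), (0, 27), (0, 28), (0, 29), (0, 30), (0, 31), (1, 0), (1, 1), (1, 2), (1, 3), (1, 4), (1, 5), (1, 6), (1, 7), (1, 8), (1, 9), (1, 10), (1, 11), (1, 12), (1, 13), (1, 14), (1, 15), (1, 16), (1, 17), (1, 18), (1, 19), (1, 20), (1, 21), (1, 22), (1, 23), (1, 24), (1, 25), (1, 26), (1, 27), (1, 28), (1, 29), (1, 30), (1, 31), (2, 0), (2, 1), (2, 2), (2, 3), (2, 4), (2, 5), (2, 6), (2, 7), (2, 8), (2, 9), (2, 10), (2, 11), (2, 12), (2, 13), (2, 14), (2, 15), (2, 16), (2, 17), (2, 18), (2, 19), (2, 20), (2, 21), (2, 22), (2, 23), (2, 24), (2, 25), (2, 26), (2, 27), (2, 28), (2, 29), (2, 30), (2, 31), (3, 0), (3, 1), (3, 2), (3, 3), (3, 4), (3, 5), (3, 6), (3, 7), (3, 8), (3, 9), (3, 10), (3, 11), (3, 12), (3, 13), (3, 14), (3, 15), (3, 16), (3, 17), (3, 18), (3, 19), (3, 20), (3, 21), (3, 22), (3, 23), (3, 24), (3, 25), (3, 26), (3, 27), (3, 28), (3, 29), (3, 30), (3, 31)]
Holes: [(0, 0), (0, 1), (0, 2), (0, 3), (0, 4), (0, 5), (0, 6), (0, 7), (0, 8), (0, 9), (0, 10), (0, 11), (0, 12), (0, 13), (0, 14), (0, 15), (0, 16), (0, 17), (0, 18), (0, 19), (0, 20), (0, 21), (0, 22), (0, 23), (0, 24), (0, 25), (0, 26), (0, 27), (0, 28), (0, 29), (0, 30), (0, 31), (1, 0), (1, 1), (1, 2), (1, 3), (1, 4), (1, 5), (1, 6), (1, 7), (1, 8), (1, 9), (1, 10), (1, 11), (1, 12), (1, 13), (1, 14), (1, 15), (1, 16), (1, 17), (1, 18), (1, 19), (1, 20), (1, 21), (1, 22), (1, 23), (1, 24), (1, 25), (1, 26), (1, 27), (1, 28), (1, 29), (1, 30), (1, 31), (2, 0), (2, 1), (2, 2), (2, 3), (2, 4), (2, 5), (2, 6), (2, 7), (2, 8), (2, 9), (2, 10), (2, 11), (2, 12), (2, 13), (2, 14), (2, 15), (2, 16), (2, 17), (2, 18), (2, 19), (2, 20), (2, 21), (2, 22), (2, 23), (2, 24), (2, 25), (2, 26), (2, 27), (2, 28), (2, 29), (2, 30), (2, 31), (3, 0), (3, 1), (3, 2), (3, 3), (3, 4), (3, 5), (3, 6), (3, 7), (3, 8), (3, 9), (3, 10), (3, 11), (3, 12), (3, 13), (3, 14), (3, 15), (3, 16), (3, 17), (3, 18), (3, 19), (3, 20), (3, 21), (3, 22), (3, 23), (3, 24), (3, 25), (3, 26), (3, 27), (3, 28), (3, 29), (3, 30), (3, 31)]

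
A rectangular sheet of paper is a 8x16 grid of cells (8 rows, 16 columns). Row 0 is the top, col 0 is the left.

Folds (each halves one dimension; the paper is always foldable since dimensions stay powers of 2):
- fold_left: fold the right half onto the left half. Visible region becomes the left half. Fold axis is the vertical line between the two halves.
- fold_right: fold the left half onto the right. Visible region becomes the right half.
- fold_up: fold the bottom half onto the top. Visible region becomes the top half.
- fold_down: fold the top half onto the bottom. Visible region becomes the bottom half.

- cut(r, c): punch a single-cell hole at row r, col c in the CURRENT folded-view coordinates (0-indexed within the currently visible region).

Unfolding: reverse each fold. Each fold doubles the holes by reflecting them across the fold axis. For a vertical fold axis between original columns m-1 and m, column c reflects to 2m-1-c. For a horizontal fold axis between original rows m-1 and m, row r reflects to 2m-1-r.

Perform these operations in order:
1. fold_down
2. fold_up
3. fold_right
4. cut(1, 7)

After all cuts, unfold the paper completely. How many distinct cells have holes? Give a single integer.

Op 1 fold_down: fold axis h@4; visible region now rows[4,8) x cols[0,16) = 4x16
Op 2 fold_up: fold axis h@6; visible region now rows[4,6) x cols[0,16) = 2x16
Op 3 fold_right: fold axis v@8; visible region now rows[4,6) x cols[8,16) = 2x8
Op 4 cut(1, 7): punch at orig (5,15); cuts so far [(5, 15)]; region rows[4,6) x cols[8,16) = 2x8
Unfold 1 (reflect across v@8): 2 holes -> [(5, 0), (5, 15)]
Unfold 2 (reflect across h@6): 4 holes -> [(5, 0), (5, 15), (6, 0), (6, 15)]
Unfold 3 (reflect across h@4): 8 holes -> [(1, 0), (1, 15), (2, 0), (2, 15), (5, 0), (5, 15), (6, 0), (6, 15)]

Answer: 8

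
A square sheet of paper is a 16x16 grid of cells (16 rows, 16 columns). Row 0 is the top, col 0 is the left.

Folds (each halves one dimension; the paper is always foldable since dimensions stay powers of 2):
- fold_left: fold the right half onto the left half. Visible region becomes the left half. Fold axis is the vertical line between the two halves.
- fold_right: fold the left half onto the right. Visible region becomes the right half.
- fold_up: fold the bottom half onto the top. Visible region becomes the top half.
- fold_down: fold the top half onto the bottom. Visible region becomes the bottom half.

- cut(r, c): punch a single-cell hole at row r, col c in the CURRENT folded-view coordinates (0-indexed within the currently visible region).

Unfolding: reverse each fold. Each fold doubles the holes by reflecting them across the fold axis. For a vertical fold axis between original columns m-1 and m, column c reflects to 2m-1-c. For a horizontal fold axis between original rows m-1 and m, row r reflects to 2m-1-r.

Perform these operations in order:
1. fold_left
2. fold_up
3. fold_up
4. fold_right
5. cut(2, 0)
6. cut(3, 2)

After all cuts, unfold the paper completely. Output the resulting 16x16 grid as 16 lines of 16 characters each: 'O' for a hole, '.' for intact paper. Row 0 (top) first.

Answer: ................
................
...OO......OO...
.O....O..O....O.
.O....O..O....O.
...OO......OO...
................
................
................
................
...OO......OO...
.O....O..O....O.
.O....O..O....O.
...OO......OO...
................
................

Derivation:
Op 1 fold_left: fold axis v@8; visible region now rows[0,16) x cols[0,8) = 16x8
Op 2 fold_up: fold axis h@8; visible region now rows[0,8) x cols[0,8) = 8x8
Op 3 fold_up: fold axis h@4; visible region now rows[0,4) x cols[0,8) = 4x8
Op 4 fold_right: fold axis v@4; visible region now rows[0,4) x cols[4,8) = 4x4
Op 5 cut(2, 0): punch at orig (2,4); cuts so far [(2, 4)]; region rows[0,4) x cols[4,8) = 4x4
Op 6 cut(3, 2): punch at orig (3,6); cuts so far [(2, 4), (3, 6)]; region rows[0,4) x cols[4,8) = 4x4
Unfold 1 (reflect across v@4): 4 holes -> [(2, 3), (2, 4), (3, 1), (3, 6)]
Unfold 2 (reflect across h@4): 8 holes -> [(2, 3), (2, 4), (3, 1), (3, 6), (4, 1), (4, 6), (5, 3), (5, 4)]
Unfold 3 (reflect across h@8): 16 holes -> [(2, 3), (2, 4), (3, 1), (3, 6), (4, 1), (4, 6), (5, 3), (5, 4), (10, 3), (10, 4), (11, 1), (11, 6), (12, 1), (12, 6), (13, 3), (13, 4)]
Unfold 4 (reflect across v@8): 32 holes -> [(2, 3), (2, 4), (2, 11), (2, 12), (3, 1), (3, 6), (3, 9), (3, 14), (4, 1), (4, 6), (4, 9), (4, 14), (5, 3), (5, 4), (5, 11), (5, 12), (10, 3), (10, 4), (10, 11), (10, 12), (11, 1), (11, 6), (11, 9), (11, 14), (12, 1), (12, 6), (12, 9), (12, 14), (13, 3), (13, 4), (13, 11), (13, 12)]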